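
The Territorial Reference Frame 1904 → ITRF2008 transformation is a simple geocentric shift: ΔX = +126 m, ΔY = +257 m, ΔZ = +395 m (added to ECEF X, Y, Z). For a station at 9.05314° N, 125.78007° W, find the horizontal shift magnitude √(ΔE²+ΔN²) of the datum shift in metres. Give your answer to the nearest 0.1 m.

437.1 m

The local east axis at (φ, λ) is (−sin λ, cos λ, 0), so ΔE = −sin(-125.78007°)·126 + cos(-125.78007°)·257 = -48.04 m.
The local north axis is (−sin φ cos λ, −sin φ sin λ, cos φ), giving ΔN = 11.592 + 32.807 + 390.079 = 434.48 m.
Horizontal magnitude = √(ΔE² + ΔN²) = √((-48.04)² + 434.48²) = 437.13 m.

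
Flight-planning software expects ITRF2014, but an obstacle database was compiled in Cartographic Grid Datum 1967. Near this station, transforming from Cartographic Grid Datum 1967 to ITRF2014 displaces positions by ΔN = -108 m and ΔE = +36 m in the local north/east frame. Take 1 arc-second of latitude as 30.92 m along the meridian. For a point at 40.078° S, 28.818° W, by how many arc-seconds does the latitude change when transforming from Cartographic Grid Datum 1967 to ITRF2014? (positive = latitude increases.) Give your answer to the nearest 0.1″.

1″ of latitude = 30.92 m, so Δφ = -108.0 / 30.92 = -3.493″.

Δφ = -3.5″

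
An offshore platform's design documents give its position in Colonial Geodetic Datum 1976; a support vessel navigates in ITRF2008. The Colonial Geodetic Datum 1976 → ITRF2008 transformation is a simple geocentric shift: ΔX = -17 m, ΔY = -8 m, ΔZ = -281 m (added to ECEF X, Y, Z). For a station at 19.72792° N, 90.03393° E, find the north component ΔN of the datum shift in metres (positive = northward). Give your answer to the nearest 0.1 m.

ΔN = -261.8 m

At φ = 19.72792°, λ = 90.03393°: sin φ = 0.337554, cos φ = 0.941306, sin λ = 1.000000, cos λ = -0.000592.
ΔN = −sin φ cos λ·ΔX − sin φ sin λ·ΔY + cos φ·ΔZ = −(0.337554)(-0.000592)(-17) − (0.337554)(1.000000)(-8) + (0.941306)(-281) = -261.81 m.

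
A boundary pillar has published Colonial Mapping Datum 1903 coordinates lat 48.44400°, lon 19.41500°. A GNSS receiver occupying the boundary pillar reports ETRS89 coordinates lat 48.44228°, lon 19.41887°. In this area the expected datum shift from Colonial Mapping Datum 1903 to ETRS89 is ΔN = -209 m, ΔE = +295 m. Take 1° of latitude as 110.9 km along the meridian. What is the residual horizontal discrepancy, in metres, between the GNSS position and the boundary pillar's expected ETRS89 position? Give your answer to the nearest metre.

Observed coordinate differences: Δφ = -0.00172°, Δλ = +0.00387°.
Converting to metres (1° lat = 110900 m, cos φ = 0.663352): observed ΔN = -190.7 m, observed ΔE = 284.7 m.
Subtracting the expected shift leaves a residual of -190.7 − (-209) = 18.3 m north and 284.7 − (295) = -10.3 m east.
Residual distance = √(18.3² + (-10.3)²) = 21.0 m.

21 m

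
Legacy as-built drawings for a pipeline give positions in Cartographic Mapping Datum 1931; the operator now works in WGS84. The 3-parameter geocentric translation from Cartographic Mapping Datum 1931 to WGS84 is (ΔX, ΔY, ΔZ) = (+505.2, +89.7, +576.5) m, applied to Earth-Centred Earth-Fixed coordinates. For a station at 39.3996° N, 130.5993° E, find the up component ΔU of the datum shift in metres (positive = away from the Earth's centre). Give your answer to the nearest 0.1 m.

ΔU = 164.5 m

At φ = 39.3996°, λ = 130.5993°: sin φ = 0.634725, cos φ = 0.772738, sin λ = 0.759279, cos λ = -0.650765.
ΔU = cos φ cos λ·ΔX + cos φ sin λ·ΔY + sin φ·ΔZ = (0.772738)(-0.650765)(505.2) + (0.772738)(0.759279)(89.7) + (0.634725)(576.5) = 164.50 m.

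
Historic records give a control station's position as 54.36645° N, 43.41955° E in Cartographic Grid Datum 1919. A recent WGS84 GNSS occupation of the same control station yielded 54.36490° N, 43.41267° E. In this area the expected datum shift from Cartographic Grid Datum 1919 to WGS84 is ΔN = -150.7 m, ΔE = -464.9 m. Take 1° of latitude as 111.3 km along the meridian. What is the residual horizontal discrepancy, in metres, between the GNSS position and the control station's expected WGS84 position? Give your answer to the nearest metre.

Observed coordinate differences: Δφ = -0.00155°, Δλ = -0.00688°.
Converting to metres (1° lat = 111300 m, cos φ = 0.582599): observed ΔN = -172.5 m, observed ΔE = -446.1 m.
Subtracting the expected shift leaves a residual of -172.5 − (-150.7) = -21.8 m north and -446.1 − (-464.9) = 18.8 m east.
Residual distance = √((-21.8)² + 18.8²) = 28.8 m.

29 m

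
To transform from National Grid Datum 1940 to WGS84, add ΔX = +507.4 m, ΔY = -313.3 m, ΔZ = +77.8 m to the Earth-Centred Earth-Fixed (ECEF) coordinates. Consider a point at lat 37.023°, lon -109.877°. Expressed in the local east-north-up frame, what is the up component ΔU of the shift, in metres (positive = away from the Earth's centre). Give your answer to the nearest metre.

At φ = 37.023°, λ = -109.877°: sin φ = 0.602136, cos φ = 0.798394, sin λ = -0.940425, cos λ = -0.340002.
ΔU = cos φ cos λ·ΔX + cos φ sin λ·ΔY + sin φ·ΔZ = (0.798394)(-0.340002)(507.4) + (0.798394)(-0.940425)(-313.3) + (0.602136)(77.8) = 144.34 m.

ΔU = 144 m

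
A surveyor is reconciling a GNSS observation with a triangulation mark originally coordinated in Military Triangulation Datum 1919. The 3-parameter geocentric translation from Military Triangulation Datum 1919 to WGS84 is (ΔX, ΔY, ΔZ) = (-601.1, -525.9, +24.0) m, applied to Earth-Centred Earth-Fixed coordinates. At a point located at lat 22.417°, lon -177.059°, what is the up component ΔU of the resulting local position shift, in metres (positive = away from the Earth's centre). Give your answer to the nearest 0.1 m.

ΔU = 589.0 m

At φ = 22.417°, λ = -177.059°: sin φ = 0.381345, cos φ = 0.924433, sin λ = -0.051308, cos λ = -0.998683.
ΔU = cos φ cos λ·ΔX + cos φ sin λ·ΔY + sin φ·ΔZ = (0.924433)(-0.998683)(-601.1) + (0.924433)(-0.051308)(-525.9) + (0.381345)(24.0) = 589.04 m.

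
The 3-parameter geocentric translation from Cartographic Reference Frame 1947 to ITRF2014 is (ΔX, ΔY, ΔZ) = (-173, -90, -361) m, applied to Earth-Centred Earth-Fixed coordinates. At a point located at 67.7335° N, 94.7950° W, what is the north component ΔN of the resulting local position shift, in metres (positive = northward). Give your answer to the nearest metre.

The local north axis is (−sin φ cos λ, −sin φ sin λ, cos φ), giving ΔN = -13.383 − 82.997 − 136.788 = -233.17 m.

ΔN = -233 m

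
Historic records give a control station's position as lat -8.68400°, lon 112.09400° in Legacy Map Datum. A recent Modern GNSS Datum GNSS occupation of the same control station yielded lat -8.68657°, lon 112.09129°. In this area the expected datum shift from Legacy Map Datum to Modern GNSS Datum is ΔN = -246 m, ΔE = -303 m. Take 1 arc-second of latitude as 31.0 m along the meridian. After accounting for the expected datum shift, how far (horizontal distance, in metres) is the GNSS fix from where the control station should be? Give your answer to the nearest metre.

41 m

Observed coordinate differences: Δφ = -0.00257°, Δλ = -0.00271°.
Converting to metres (1° lat = 111600 m, cos φ = 0.988536): observed ΔN = -286.8 m, observed ΔE = -299.0 m.
Subtracting the expected shift leaves a residual of -286.8 − (-246) = -40.8 m north and -299.0 − (-303) = 4.0 m east.
Residual distance = √((-40.8)² + 4.0²) = 41.0 m.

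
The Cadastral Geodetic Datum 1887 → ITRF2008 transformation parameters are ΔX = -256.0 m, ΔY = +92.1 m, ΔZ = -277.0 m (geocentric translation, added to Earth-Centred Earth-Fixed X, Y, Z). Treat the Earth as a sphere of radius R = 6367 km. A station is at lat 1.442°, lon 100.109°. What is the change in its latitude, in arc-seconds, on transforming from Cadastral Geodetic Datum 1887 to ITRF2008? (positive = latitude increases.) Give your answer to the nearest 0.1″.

Δφ = -9.1″

sin φ = 0.025165, cos φ = 0.999683, sin λ = 0.984476, cos λ = -0.175521.
North component: ΔN = −sin φ cos λ·ΔX − sin φ sin λ·ΔY + cos φ·ΔZ = −(0.025165)(-0.175521)(-256.0) − (0.025165)(0.984476)(92.1) + (0.999683)(-277.0) = -280.32 m.
1° of latitude spans πR/180 = 111125 m, so Δφ = -280.32 / 111125 × 3600 = -9.081″.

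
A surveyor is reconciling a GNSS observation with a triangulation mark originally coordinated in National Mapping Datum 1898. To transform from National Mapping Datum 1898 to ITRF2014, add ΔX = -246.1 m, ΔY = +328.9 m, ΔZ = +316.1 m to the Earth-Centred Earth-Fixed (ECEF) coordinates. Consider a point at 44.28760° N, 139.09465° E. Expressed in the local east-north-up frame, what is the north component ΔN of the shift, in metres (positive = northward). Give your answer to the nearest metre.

The local north axis is (−sin φ cos λ, −sin φ sin λ, cos φ), giving ΔN = -129.877 − 150.383 + 226.278 = -53.98 m.

ΔN = -54 m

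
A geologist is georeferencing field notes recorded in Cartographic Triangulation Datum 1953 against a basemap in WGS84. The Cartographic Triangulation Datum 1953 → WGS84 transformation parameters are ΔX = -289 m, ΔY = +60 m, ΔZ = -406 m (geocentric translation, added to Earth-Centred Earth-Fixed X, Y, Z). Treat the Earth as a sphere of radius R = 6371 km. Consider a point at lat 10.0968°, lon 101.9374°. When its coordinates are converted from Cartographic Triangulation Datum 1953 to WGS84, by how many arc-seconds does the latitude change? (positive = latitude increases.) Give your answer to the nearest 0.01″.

sin φ = 0.175312, cos φ = 0.984513, sin λ = 0.978374, cos λ = -0.206843.
North component: ΔN = −sin φ cos λ·ΔX − sin φ sin λ·ΔY + cos φ·ΔZ = −(0.175312)(-0.206843)(-289) − (0.175312)(0.978374)(60) + (0.984513)(-406) = -420.48 m.
1° of latitude spans πR/180 = 111195 m, so Δφ = -420.48 / 111195 × 3600 = -13.613″.

Δφ = -13.61″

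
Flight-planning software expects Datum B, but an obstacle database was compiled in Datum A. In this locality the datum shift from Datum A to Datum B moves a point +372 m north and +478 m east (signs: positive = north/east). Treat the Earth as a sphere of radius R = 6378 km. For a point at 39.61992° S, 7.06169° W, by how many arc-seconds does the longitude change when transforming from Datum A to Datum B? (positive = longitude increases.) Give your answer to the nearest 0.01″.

At latitude -39.61992°, cos φ = 0.770292.
One radian of longitude at latitude φ spans R cos φ, so Δλ = ΔE / (R cos φ) = 478.0 / (6378000 × 0.770292) = 9.7294e-05 rad = 20.068″.

Δλ = 20.07″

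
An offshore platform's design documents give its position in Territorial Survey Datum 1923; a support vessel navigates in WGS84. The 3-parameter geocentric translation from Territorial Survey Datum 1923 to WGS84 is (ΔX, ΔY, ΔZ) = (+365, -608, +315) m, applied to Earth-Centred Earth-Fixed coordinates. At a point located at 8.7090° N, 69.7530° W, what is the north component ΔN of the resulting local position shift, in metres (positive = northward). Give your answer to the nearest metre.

The local north axis is (−sin φ cos λ, −sin φ sin λ, cos φ), giving ΔN = -19.126 − 86.372 + 311.368 = 205.87 m.

ΔN = 206 m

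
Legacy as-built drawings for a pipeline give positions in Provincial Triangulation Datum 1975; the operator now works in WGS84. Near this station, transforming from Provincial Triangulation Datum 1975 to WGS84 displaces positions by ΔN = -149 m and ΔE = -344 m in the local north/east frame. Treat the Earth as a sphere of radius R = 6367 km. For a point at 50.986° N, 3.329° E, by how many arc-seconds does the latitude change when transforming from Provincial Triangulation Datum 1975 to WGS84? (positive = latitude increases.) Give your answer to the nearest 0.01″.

On a sphere of radius R, 1 rad of latitude = R, so Δφ = ΔN / R = -149.0 / 6367000 = -2.3402e-05 rad = -4.827″.

Δφ = -4.83″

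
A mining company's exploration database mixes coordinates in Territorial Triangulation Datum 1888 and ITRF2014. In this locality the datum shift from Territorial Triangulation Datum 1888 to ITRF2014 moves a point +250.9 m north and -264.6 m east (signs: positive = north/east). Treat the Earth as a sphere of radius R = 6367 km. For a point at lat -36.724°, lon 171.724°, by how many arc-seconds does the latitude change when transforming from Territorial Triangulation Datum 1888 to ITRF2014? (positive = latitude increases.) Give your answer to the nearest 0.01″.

On a sphere of radius R, 1 rad of latitude = R, so Δφ = ΔN / R = 250.9 / 6367000 = 3.9406e-05 rad = 8.128″.

Δφ = 8.13″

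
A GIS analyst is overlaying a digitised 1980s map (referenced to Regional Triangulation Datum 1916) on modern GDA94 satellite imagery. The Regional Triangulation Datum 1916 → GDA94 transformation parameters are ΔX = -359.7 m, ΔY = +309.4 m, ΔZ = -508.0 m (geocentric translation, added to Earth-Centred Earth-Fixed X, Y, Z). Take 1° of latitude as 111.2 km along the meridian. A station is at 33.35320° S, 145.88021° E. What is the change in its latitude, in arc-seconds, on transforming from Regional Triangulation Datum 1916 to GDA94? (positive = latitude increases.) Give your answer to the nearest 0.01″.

sin φ = -0.549799, cos φ = 0.835297, sin λ = 0.560925, cos λ = -0.827867.
North component: ΔN = −sin φ cos λ·ΔX − sin φ sin λ·ΔY + cos φ·ΔZ = −(-0.549799)(-0.827867)(-359.7) − (-0.549799)(0.560925)(309.4) + (0.835297)(-508.0) = -165.19 m.
1° of latitude spans 111200 m, so Δφ = -165.19 / 111200 × 3600 = -5.348″.

Δφ = -5.35″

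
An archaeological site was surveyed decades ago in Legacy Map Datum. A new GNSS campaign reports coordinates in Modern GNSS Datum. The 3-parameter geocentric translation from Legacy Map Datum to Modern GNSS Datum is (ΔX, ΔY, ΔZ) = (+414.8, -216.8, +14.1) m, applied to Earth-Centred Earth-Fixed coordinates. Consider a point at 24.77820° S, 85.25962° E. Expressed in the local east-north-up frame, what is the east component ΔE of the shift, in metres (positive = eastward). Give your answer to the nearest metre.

ΔE = -431 m

The local east axis at (φ, λ) is (−sin λ, cos λ, 0), so ΔE = −sin(85.25962°)·414.8 + cos(85.25962°)·(-216.8) = -431.30 m.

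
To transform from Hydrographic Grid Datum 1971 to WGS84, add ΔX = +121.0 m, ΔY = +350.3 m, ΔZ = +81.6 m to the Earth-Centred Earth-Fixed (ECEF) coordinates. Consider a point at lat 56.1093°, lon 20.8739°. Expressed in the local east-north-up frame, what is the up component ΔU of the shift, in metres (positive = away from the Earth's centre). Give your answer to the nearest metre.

ΔU = 200 m

At φ = 56.1093°, λ = 20.8739°: sin φ = 0.830103, cos φ = 0.557610, sin λ = 0.356312, cos λ = 0.934367.
ΔU = cos φ cos λ·ΔX + cos φ sin λ·ΔY + sin φ·ΔZ = (0.557610)(0.934367)(121.0) + (0.557610)(0.356312)(350.3) + (0.830103)(81.6) = 200.38 m.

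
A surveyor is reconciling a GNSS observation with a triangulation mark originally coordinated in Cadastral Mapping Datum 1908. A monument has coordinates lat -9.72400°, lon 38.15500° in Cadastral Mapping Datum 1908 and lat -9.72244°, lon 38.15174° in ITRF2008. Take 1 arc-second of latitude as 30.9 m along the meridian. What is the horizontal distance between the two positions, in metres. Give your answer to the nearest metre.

397 m

Δφ = -9.72244° − -9.72400° = +0.00156°; Δλ = 38.15174° − 38.15500° = -0.00326°.
1° of latitude = 3600 × 30.90 = 111240 m.
ΔN = Δφ × 111240 = 173.5 m; ΔE = Δλ × 111240 × cos(-9.72400°) = -0.00326 × 111240 × 0.985633 = -357.4 m.
Distance = √(ΔE² + ΔN²) = √((-357.4)² + 173.5²) = 397.3 m.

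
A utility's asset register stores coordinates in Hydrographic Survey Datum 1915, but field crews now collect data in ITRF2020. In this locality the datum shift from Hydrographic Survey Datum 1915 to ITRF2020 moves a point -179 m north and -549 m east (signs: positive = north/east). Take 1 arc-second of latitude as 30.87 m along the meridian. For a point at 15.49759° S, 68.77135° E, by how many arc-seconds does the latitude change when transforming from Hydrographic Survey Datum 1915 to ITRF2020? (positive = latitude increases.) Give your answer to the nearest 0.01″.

Δφ = -5.80″

1″ of latitude = 30.87 m, so Δφ = -179.0 / 30.87 = -5.799″.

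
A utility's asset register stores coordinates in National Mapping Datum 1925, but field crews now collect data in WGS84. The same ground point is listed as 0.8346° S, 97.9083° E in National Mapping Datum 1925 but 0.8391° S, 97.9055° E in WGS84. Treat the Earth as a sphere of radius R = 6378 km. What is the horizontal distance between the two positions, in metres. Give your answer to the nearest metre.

Δφ = -0.8391° − -0.8346° = -0.0045°; Δλ = 97.9055° − 97.9083° = -0.0028°.
1° along a meridian = πR/180 = 111317 m.
ΔN = Δφ × 111317 = -500.9 m; ΔE = Δλ × 111317 × cos(-0.8346°) = -0.0028 × 111317 × 0.999894 = -311.7 m.
Distance = √(ΔE² + ΔN²) = √((-311.7)² + (-500.9)²) = 590.0 m.

590 m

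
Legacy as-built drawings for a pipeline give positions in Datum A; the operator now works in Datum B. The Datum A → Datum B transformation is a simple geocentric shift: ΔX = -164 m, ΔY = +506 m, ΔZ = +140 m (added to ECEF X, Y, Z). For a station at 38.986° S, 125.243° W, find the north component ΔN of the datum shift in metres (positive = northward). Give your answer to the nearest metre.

ΔN = -92 m

The local north axis is (−sin φ cos λ, −sin φ sin λ, cos φ), giving ΔN = 59.538 − 259.992 + 108.822 = -91.63 m.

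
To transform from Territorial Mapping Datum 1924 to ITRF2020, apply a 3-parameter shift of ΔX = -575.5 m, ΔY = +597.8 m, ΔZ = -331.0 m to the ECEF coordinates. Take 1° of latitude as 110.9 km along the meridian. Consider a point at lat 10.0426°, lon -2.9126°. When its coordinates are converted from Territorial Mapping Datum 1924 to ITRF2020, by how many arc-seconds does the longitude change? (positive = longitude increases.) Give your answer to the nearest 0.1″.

sin φ = 0.174380, cos φ = 0.984678, sin λ = -0.050813, cos λ = 0.998708.
East component: ΔE = −sin λ·ΔX + cos λ·ΔY = −(-0.050813)(-575.5) + (0.998708)(597.8) = 567.79 m.
1° of latitude spans 110900 m; at latitude φ, 1° of longitude spans that × cos φ = 109200.8 m, so Δλ = 567.79 / 109200.8 × 3600 = 18.718″.

Δλ = 18.7″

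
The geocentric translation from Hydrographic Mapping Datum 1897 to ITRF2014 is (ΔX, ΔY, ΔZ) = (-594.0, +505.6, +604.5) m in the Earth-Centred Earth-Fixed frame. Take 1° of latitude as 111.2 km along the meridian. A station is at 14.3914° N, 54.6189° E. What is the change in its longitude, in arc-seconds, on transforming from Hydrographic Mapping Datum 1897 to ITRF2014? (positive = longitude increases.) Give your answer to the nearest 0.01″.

sin φ = 0.248545, cos φ = 0.968620, sin λ = 0.815319, cos λ = 0.579012.
East component: ΔE = −sin λ·ΔX + cos λ·ΔY = −(0.815319)(-594.0) + (0.579012)(505.6) = 777.05 m.
1° of latitude spans 111200 m; at latitude φ, 1° of longitude spans that × cos φ = 107710.6 m, so Δλ = 777.05 / 107710.6 × 3600 = 25.971″.

Δλ = 25.97″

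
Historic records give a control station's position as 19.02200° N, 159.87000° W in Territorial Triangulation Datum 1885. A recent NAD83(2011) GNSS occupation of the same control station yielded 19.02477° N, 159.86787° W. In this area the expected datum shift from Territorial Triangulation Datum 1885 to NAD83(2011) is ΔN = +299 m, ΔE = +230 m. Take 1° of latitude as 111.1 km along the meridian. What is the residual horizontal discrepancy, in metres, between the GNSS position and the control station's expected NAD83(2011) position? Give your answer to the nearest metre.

11 m

Observed coordinate differences: Δφ = +0.00277°, Δλ = +0.00213°.
Converting to metres (1° lat = 111100 m, cos φ = 0.945393): observed ΔN = 307.7 m, observed ΔE = 223.7 m.
Subtracting the expected shift leaves a residual of 307.7 − (299) = 8.7 m north and 223.7 − (230) = -6.3 m east.
Residual distance = √(8.7² + (-6.3)²) = 10.8 m.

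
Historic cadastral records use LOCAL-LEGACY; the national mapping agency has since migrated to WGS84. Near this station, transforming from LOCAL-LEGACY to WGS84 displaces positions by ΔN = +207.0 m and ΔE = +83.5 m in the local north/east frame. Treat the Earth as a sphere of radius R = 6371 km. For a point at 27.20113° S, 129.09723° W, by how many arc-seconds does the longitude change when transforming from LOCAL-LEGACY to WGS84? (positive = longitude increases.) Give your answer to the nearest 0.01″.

Δλ = 3.04″

At latitude -27.20113°, cos φ = 0.889407.
One radian of longitude at latitude φ spans R cos φ, so Δλ = ΔE / (R cos φ) = 83.5 / (6371000 × 0.889407) = 1.4736e-05 rad = 3.040″.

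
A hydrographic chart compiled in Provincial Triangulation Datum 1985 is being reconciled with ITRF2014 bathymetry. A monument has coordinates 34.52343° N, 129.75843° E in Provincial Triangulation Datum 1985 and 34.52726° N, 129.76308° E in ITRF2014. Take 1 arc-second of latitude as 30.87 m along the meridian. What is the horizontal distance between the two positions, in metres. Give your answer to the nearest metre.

602 m

Δφ = 34.52726° − 34.52343° = +0.00383°; Δλ = 129.76308° − 129.75843° = +0.00465°.
1° of latitude = 3600 × 30.87 = 111132 m.
ΔN = Δφ × 111132 = 425.6 m; ΔE = Δλ × 111132 × cos(34.52343°) = +0.00465 × 111132 × 0.823894 = 425.8 m.
Distance = √(ΔE² + ΔN²) = √(425.8² + 425.6²) = 602.0 m.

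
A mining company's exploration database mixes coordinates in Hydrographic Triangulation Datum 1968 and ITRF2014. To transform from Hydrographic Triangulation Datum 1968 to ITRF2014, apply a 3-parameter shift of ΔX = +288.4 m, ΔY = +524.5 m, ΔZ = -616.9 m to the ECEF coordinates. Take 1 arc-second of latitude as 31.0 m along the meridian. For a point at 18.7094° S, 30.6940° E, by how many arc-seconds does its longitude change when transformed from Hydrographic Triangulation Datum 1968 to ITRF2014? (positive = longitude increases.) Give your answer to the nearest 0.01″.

Δλ = 10.35″

sin φ = -0.320768, cos φ = 0.947158, sin λ = 0.510453, cos λ = 0.859906.
East component: ΔE = −sin λ·ΔX + cos λ·ΔY = −(0.510453)(288.4) + (0.859906)(524.5) = 303.81 m.
1° of latitude spans 3600 × 31.00 = 111600 m; at latitude φ, 1° of longitude spans that × cos φ = 105702.8 m, so Δλ = 303.81 / 105702.8 × 3600 = 10.347″.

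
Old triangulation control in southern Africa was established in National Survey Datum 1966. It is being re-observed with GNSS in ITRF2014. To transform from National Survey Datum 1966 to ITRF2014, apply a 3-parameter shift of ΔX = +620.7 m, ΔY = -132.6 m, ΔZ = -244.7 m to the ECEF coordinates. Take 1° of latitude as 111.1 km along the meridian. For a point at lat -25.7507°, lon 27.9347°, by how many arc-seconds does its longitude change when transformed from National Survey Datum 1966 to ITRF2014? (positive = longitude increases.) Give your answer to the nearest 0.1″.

Δλ = -14.7″

sin φ = -0.434456, cos φ = 0.900693, sin λ = 0.468465, cos λ = 0.883482.
East component: ΔE = −sin λ·ΔX + cos λ·ΔY = −(0.468465)(620.7) + (0.883482)(-132.6) = -407.93 m.
1° of latitude spans 111100 m; at latitude φ, 1° of longitude spans that × cos φ = 100067.0 m, so Δλ = -407.93 / 100067.0 × 3600 = -14.676″.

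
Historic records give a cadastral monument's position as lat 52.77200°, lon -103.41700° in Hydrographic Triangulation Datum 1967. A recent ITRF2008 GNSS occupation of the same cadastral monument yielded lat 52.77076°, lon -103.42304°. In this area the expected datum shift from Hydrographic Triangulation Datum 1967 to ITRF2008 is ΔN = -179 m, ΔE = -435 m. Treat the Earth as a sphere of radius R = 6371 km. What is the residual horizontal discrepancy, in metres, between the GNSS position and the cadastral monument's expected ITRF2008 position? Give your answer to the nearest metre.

50 m

Observed coordinate differences: Δφ = -0.00124°, Δλ = -0.00604°.
Converting to metres (1° lat = 111195 m, cos φ = 0.604988): observed ΔN = -137.9 m, observed ΔE = -406.3 m.
Subtracting the expected shift leaves a residual of -137.9 − (-179) = 41.1 m north and -406.3 − (-435) = 28.7 m east.
Residual distance = √(41.1² + 28.7²) = 50.1 m.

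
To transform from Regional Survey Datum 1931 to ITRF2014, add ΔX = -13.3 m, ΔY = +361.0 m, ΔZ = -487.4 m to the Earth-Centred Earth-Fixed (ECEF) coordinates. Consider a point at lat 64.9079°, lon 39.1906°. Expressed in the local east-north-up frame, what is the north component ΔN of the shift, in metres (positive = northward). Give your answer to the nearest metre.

At φ = 64.9079°, λ = 39.1906°: sin φ = 0.905627, cos φ = 0.424075, sin λ = 0.631902, cos λ = 0.775048.
ΔN = −sin φ cos λ·ΔX − sin φ sin λ·ΔY + cos φ·ΔZ = −(0.905627)(0.775048)(-13.3) − (0.905627)(0.631902)(361.0) + (0.424075)(-487.4) = -403.95 m.

ΔN = -404 m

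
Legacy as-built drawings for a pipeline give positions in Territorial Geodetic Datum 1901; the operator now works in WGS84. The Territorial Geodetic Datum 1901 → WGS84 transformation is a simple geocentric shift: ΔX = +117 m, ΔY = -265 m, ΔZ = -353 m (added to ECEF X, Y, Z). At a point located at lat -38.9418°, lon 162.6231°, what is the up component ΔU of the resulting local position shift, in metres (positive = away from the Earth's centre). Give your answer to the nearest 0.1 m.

The local up (radial) axis is (cos φ cos λ, cos φ sin λ, sin φ), giving ΔU = -86.848 − 61.557 + 221.871 = 73.47 m.

ΔU = 73.5 m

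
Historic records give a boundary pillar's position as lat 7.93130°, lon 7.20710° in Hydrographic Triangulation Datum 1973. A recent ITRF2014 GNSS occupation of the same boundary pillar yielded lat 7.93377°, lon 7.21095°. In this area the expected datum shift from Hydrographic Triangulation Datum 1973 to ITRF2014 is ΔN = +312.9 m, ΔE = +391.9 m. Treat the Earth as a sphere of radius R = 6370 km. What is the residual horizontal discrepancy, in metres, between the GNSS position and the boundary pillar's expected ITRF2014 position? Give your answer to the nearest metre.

Observed coordinate differences: Δφ = +0.00247°, Δλ = +0.00385°.
Converting to metres (1° lat = 111177 m, cos φ = 0.990434): observed ΔN = 274.6 m, observed ΔE = 423.9 m.
Subtracting the expected shift leaves a residual of 274.6 − (312.9) = -38.3 m north and 423.9 − (391.9) = 32.0 m east.
Residual distance = √((-38.3)² + 32.0²) = 49.9 m.

50 m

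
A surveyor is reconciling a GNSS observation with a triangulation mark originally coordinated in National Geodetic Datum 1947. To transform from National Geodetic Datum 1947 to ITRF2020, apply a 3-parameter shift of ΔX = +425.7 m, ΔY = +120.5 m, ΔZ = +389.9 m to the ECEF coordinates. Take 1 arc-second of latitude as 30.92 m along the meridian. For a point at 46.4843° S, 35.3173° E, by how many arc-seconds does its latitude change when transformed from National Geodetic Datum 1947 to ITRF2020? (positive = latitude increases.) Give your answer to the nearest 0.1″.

sin φ = -0.725186, cos φ = 0.688553, sin λ = 0.578104, cos λ = 0.815963.
North component: ΔN = −sin φ cos λ·ΔX − sin φ sin λ·ΔY + cos φ·ΔZ = −(-0.725186)(0.815963)(425.7) − (-0.725186)(0.578104)(120.5) + (0.688553)(389.9) = 570.88 m.
1° of latitude spans 3600 × 30.92 = 111312 m, so Δφ = 570.88 / 111312 × 3600 = 18.463″.

Δφ = 18.5″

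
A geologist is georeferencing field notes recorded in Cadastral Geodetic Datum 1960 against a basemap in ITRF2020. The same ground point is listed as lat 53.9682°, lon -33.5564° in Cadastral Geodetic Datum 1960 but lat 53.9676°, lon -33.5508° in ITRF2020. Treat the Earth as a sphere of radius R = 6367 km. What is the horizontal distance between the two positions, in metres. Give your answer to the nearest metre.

Δφ = 53.9676° − 53.9682° = -0.0006°; Δλ = -33.5508° − -33.5564° = +0.0056°.
1° along a meridian = πR/180 = 111125 m.
ΔN = Δφ × 111125 = -66.7 m; ΔE = Δλ × 111125 × cos(53.9682°) = +0.0056 × 111125 × 0.588234 = 366.1 m.
Distance = √(ΔE² + ΔN²) = √(366.1² + (-66.7)²) = 372.1 m.

372 m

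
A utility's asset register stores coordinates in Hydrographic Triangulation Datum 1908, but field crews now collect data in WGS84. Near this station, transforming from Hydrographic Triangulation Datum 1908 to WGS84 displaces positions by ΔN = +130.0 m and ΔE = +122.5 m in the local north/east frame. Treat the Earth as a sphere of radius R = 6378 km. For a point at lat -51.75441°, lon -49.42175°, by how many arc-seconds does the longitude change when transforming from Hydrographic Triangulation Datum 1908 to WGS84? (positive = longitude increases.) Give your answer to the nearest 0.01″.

At latitude -51.75441°, cos φ = 0.619034.
One radian of longitude at latitude φ spans R cos φ, so Δλ = ΔE / (R cos φ) = 122.5 / (6378000 × 0.619034) = 3.1027e-05 rad = 6.400″.

Δλ = 6.40″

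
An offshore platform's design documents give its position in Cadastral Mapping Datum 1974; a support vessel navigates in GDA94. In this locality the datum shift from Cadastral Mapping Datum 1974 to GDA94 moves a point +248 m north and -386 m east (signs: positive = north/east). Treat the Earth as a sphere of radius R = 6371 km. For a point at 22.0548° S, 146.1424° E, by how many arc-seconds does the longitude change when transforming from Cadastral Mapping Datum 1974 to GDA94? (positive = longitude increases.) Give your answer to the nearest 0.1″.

At latitude -22.0548°, cos φ = 0.926825.
One radian of longitude at latitude φ spans R cos φ, so Δλ = ΔE / (R cos φ) = -386.0 / (6371000 × 0.926825) = -6.5371e-05 rad = -13.484″.

Δλ = -13.5″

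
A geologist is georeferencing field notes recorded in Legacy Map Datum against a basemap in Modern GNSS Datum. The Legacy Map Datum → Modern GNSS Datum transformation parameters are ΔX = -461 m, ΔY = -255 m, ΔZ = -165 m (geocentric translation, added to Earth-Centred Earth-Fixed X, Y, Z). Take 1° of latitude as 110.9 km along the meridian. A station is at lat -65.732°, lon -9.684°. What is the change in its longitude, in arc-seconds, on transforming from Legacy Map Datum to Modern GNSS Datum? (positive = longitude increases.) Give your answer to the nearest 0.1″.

Δλ = -26.0″

sin φ = -0.911633, cos φ = 0.411005, sin λ = -0.168214, cos λ = 0.985750.
East component: ΔE = −sin λ·ΔX + cos λ·ΔY = −(-0.168214)(-461) + (0.985750)(-255) = -328.91 m.
1° of latitude spans 110900 m; at latitude φ, 1° of longitude spans that × cos φ = 45580.5 m, so Δλ = -328.91 / 45580.5 × 3600 = -25.978″.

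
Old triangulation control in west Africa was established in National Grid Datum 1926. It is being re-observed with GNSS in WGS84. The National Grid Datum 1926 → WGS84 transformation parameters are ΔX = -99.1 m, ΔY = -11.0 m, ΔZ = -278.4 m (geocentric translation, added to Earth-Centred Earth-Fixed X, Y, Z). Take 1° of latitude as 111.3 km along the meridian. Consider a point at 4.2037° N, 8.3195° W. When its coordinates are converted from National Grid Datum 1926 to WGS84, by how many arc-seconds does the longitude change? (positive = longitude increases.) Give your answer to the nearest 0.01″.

sin φ = 0.073303, cos φ = 0.997310, sin λ = -0.144693, cos λ = 0.989477.
East component: ΔE = −sin λ·ΔX + cos λ·ΔY = −(-0.144693)(-99.1) + (0.989477)(-11.0) = -25.22 m.
1° of latitude spans 111300 m; at latitude φ, 1° of longitude spans that × cos φ = 111000.6 m, so Δλ = -25.22 / 111000.6 × 3600 = -0.818″.

Δλ = -0.82″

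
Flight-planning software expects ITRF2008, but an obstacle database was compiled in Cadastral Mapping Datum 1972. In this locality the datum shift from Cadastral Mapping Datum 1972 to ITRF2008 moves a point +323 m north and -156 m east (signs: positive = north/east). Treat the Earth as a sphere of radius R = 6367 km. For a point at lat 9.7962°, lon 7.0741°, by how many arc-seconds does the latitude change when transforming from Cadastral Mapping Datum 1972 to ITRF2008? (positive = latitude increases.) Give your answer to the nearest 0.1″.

On a sphere of radius R, 1 rad of latitude = R, so Δφ = ΔN / R = 323.0 / 6367000 = 5.0730e-05 rad = 10.464″.

Δφ = 10.5″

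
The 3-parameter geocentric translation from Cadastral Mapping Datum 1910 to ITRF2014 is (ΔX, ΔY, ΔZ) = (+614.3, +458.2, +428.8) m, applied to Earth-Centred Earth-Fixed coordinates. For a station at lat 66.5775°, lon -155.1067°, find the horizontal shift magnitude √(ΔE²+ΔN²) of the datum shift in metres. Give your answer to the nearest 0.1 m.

At φ = 66.5775°, λ = -155.1067°: sin φ = 0.917599, cos φ = 0.397508, sin λ = -0.420930, cos λ = -0.907093.
ΔE = −sin λ·ΔX + cos λ·ΔY = −(-0.420930)·(614.3) + (-0.907093)·(458.2) = -157.05 m.
ΔN = −sin φ cos λ·ΔX − sin φ sin λ·ΔY + cos φ·ΔZ = −(0.917599)(-0.907093)(614.3) − (0.917599)(-0.420930)(458.2) + (0.397508)(428.8) = 858.74 m.
Horizontal magnitude = √(ΔE² + ΔN²) = √((-157.05)² + 858.74²) = 872.98 m.

873.0 m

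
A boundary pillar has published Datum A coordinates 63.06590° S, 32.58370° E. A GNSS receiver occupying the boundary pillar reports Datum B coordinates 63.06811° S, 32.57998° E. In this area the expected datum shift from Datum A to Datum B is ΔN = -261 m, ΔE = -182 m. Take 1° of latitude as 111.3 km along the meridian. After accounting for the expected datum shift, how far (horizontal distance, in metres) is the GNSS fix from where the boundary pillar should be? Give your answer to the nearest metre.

Observed coordinate differences: Δφ = -0.00221°, Δλ = -0.00372°.
Converting to metres (1° lat = 111300 m, cos φ = 0.452965): observed ΔN = -246.0 m, observed ΔE = -187.5 m.
Subtracting the expected shift leaves a residual of -246.0 − (-261) = 15.0 m north and -187.5 − (-182) = -5.5 m east.
Residual distance = √(15.0² + (-5.5)²) = 16.0 m.

16 m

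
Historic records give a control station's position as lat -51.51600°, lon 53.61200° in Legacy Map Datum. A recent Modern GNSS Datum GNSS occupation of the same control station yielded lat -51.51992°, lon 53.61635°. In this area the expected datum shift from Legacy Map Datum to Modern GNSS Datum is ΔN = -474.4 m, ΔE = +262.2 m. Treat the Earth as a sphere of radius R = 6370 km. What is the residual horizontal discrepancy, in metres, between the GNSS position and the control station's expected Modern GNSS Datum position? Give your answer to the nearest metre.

55 m

Observed coordinate differences: Δφ = -0.00392°, Δλ = +0.00435°.
Converting to metres (1° lat = 111177 m, cos φ = 0.622296): observed ΔN = -435.8 m, observed ΔE = 301.0 m.
Subtracting the expected shift leaves a residual of -435.8 − (-474.4) = 38.6 m north and 301.0 − (262.2) = 38.8 m east.
Residual distance = √(38.6² + 38.8²) = 54.7 m.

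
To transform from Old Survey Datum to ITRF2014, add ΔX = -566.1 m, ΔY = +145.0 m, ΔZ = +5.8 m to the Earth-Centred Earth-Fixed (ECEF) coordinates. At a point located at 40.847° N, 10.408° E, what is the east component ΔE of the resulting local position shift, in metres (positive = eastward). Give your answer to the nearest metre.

ΔE = 245 m

At φ = 40.847°, λ = 10.408°: sin φ = 0.654041, cos φ = 0.756459, sin λ = 0.180656, cos λ = 0.983546.
ΔE = −sin λ·ΔX + cos λ·ΔY = −(0.180656)·(-566.1) + (0.983546)·(145.0) = 244.88 m.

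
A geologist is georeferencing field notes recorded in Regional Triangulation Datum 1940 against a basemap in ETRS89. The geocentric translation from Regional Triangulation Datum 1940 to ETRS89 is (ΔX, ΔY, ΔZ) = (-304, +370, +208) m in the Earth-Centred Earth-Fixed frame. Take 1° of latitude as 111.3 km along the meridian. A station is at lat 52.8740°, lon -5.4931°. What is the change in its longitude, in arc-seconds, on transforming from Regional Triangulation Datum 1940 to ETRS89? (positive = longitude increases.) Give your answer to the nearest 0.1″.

sin φ = 0.797310, cos φ = 0.603570, sin λ = -0.095726, cos λ = 0.995408.
East component: ΔE = −sin λ·ΔX + cos λ·ΔY = −(-0.095726)(-304) + (0.995408)(370) = 339.20 m.
1° of latitude spans 111300 m; at latitude φ, 1° of longitude spans that × cos φ = 67177.3 m, so Δλ = 339.20 / 67177.3 × 3600 = 18.178″.

Δλ = 18.2″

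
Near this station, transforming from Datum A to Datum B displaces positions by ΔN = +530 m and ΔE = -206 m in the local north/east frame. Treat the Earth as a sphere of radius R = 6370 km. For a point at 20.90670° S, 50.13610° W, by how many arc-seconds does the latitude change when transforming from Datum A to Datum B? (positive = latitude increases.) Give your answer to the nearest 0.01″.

Δφ = 17.16″

On a sphere of radius R, 1 rad of latitude = R, so Δφ = ΔN / R = 530.0 / 6370000 = 8.3203e-05 rad = 17.162″.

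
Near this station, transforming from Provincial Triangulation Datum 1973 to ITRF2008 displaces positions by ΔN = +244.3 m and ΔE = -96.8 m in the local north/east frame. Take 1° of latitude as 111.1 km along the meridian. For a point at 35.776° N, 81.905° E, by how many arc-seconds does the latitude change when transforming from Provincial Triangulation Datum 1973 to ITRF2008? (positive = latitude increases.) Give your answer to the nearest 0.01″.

1° of latitude = 111.1 km, so Δφ = 244.3 / 111100 = 0.0021989° = 7.916″.

Δφ = 7.92″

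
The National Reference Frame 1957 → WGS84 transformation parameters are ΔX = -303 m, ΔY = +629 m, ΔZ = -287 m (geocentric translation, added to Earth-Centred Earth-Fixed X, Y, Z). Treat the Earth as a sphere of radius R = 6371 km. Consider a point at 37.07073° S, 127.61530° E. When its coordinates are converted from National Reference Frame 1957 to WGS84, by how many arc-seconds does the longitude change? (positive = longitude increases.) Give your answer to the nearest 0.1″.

Δλ = -5.8″

sin φ = -0.602800, cos φ = 0.797892, sin λ = 0.792127, cos λ = -0.610357.
East component: ΔE = −sin λ·ΔX + cos λ·ΔY = −(0.792127)(-303) + (-0.610357)(629) = -143.90 m.
1° of latitude spans πR/180 = 111195 m; at latitude φ, 1° of longitude spans that × cos φ = 88721.5 m, so Δλ = -143.90 / 88721.5 × 3600 = -5.839″.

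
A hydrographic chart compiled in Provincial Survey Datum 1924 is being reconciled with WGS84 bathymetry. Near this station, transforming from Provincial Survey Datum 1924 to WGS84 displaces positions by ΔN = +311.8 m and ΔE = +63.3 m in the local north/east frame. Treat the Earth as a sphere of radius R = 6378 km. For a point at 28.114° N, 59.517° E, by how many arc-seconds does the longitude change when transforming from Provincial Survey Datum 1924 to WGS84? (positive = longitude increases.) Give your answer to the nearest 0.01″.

At latitude 28.114°, cos φ = 0.882012.
One radian of longitude at latitude φ spans R cos φ, so Δλ = ΔE / (R cos φ) = 63.3 / (6378000 × 0.882012) = 1.1252e-05 rad = 2.321″.

Δλ = 2.32″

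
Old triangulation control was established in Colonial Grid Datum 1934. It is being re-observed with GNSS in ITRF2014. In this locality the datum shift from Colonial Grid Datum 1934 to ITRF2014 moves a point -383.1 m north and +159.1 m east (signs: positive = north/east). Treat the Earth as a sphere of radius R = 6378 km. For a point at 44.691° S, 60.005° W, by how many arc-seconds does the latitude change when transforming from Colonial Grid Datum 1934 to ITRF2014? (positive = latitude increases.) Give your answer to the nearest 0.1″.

Δφ = -12.4″

On a sphere of radius R, 1 rad of latitude = R, so Δφ = ΔN / R = -383.1 / 6378000 = -6.0066e-05 rad = -12.389″.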